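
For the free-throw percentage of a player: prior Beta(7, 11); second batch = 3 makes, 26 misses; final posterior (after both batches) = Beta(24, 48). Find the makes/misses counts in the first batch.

14 makes and 11 misses

Because Beta–binomial updating is additive in the counts, the combined data contributed (α_post−α_prior, β_post−β_prior) successes and failures.
Total across both batches: 24−7=17 makes, 48−11=37 misses.
Subtract the second batch: 17−3=14 makes and 37−26=11 misses.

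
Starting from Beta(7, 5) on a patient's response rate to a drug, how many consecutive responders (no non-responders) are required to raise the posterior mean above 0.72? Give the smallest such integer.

After k responders and 0 non-responders the posterior is Beta(7+k, 5), with mean (7+k)/(7+5+k).
Set (7+k)/(12+k) > 0.72 and solve: k > (0.72·12 − 7)/(1 − 0.72) = 5.857.
The smallest integer exceeding 5.857 is 6.

k = 6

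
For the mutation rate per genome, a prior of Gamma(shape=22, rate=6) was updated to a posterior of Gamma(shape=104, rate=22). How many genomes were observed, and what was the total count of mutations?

n = 16 genomes with total 82 mutations

Gamma–Poisson conjugacy: posterior shape = α + Σxᵢ, posterior rate = β + n.
Matching: Σxᵢ = 104 − 22 = 82 and n = 22 − 6 = 16.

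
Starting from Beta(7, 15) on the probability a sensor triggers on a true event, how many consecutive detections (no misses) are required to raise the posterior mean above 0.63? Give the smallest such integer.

After k detections and 0 misses the posterior is Beta(7+k, 15), with mean (7+k)/(7+15+k).
Set (7+k)/(22+k) > 0.63 and solve: k > (0.63·22 − 7)/(1 − 0.63) = 18.541.
The smallest integer exceeding 18.541 is 19.

k = 19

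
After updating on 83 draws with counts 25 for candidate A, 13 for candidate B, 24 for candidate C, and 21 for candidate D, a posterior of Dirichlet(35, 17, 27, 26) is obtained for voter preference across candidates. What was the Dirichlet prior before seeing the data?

Dirichlet(10, 4, 3, 5)

For a Dirichlet(α) prior with multinomial counts c, the posterior is Dirichlet(α + c) componentwise.
Subtract each count from the matching posterior parameter: 35−25=10, 17−13=4, 27−24=3, 26−21=5.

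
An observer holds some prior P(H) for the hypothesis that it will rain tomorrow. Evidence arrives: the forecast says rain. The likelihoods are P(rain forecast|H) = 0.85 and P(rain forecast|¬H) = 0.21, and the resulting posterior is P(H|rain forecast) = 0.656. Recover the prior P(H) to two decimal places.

Bayes' rule in odds form gives O(H|E) = O(H)·[P(E|H)/P(E|¬H)], hence O(H) = O(H|E)/LR.
Posterior odds = 0.656/(1−0.656) = 1.9070. LR = 0.85/0.21 = 4.0476.
Prior odds = 1.9070/4.0476 = 0.4711, so P(H) = 0.4711/(1+0.4711) ≈ 0.32.

P(H) = 0.32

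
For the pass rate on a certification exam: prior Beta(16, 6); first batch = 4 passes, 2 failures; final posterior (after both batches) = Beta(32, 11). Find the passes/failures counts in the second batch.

12 passes and 3 failures

Sequential conjugate updates are equivalent to a single update on the pooled data, so total successes = posterior α − prior α and total failures = posterior β − prior β.
Total across both batches: 32−16=16 passes, 11−6=5 failures.
Subtract the first batch: 16−4=12 passes and 5−2=3 failures.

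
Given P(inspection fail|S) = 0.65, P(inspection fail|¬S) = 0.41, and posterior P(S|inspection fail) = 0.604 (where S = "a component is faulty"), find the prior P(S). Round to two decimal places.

P(S) = 0.49

Bayes' rule in odds form gives O(S|E) = O(S)·[P(E|S)/P(E|¬S)], hence O(S) = O(S|E)/LR.
Posterior odds = 0.604/(1−0.604) = 1.5253. LR = 0.65/0.41 = 1.5854.
Prior odds = 1.5253/1.5854 = 0.9621, so P(S) = 0.9621/(1+0.9621) ≈ 0.49.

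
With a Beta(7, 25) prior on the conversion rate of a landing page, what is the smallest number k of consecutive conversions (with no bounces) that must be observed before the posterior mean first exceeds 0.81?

After k conversions and 0 bounces the posterior is Beta(7+k, 25), with mean (7+k)/(7+25+k).
Set (7+k)/(32+k) > 0.81 and solve: k > (0.81·32 − 7)/(1 − 0.81) = 99.579.
The smallest integer exceeding 99.579 is 100.

k = 100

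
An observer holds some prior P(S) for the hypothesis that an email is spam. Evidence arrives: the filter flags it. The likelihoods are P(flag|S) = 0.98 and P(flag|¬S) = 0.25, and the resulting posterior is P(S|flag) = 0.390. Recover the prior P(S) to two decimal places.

P(S) = 0.14

In odds form, posterior odds = prior odds × likelihood ratio, so prior odds = posterior odds ÷ LR.
Posterior odds = 0.390/(1−0.390) = 0.6393. LR = 0.98/0.25 = 3.9200.
Prior odds = 0.6393/3.9200 = 0.1631, so P(S) = 0.1631/(1+0.1631) ≈ 0.14.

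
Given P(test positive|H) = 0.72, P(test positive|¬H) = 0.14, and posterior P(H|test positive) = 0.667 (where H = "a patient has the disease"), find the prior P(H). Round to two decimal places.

In odds form, posterior odds = prior odds × likelihood ratio, so prior odds = posterior odds ÷ LR.
Posterior odds = 0.667/(1−0.667) = 2.0030. LR = 0.72/0.14 = 5.1429.
Prior odds = 2.0030/5.1429 = 0.3895, so P(H) = 0.3895/(1+0.3895) ≈ 0.28.

P(H) = 0.28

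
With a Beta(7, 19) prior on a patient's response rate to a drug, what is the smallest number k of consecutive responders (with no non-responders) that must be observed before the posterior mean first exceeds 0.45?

k = 9

After k responders and 0 non-responders the posterior is Beta(7+k, 19), with mean (7+k)/(7+19+k).
Set (7+k)/(26+k) > 0.45 and solve: k > (0.45·26 − 7)/(1 − 0.45) = 8.545.
The smallest integer exceeding 8.545 is 9.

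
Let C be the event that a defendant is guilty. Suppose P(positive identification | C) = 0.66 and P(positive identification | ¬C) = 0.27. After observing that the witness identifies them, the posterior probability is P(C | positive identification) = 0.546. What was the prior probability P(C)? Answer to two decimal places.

Bayes' rule in odds form gives O(C|E) = O(C)·[P(E|C)/P(E|¬C)], hence O(C) = O(C|E)/LR.
Posterior odds = 0.546/(1−0.546) = 1.2026. LR = 0.66/0.27 = 2.4444.
Prior odds = 1.2026/2.4444 = 0.4920, so P(C) = 0.4920/(1+0.4920) ≈ 0.33.

P(C) = 0.33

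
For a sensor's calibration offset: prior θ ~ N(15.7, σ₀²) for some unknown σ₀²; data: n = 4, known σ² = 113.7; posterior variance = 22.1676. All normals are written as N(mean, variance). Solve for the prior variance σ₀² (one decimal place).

σ₀² = 100.7

Posterior precision equals prior precision plus data precision: 1/σ_n² = 1/σ₀² + n/σ².
So 1/σ₀² = 1/22.1676 − 4/113.7 = 0.045111 − 0.035180 = 0.009931.
Hence σ₀² = 1/0.009931 ≈ 100.7.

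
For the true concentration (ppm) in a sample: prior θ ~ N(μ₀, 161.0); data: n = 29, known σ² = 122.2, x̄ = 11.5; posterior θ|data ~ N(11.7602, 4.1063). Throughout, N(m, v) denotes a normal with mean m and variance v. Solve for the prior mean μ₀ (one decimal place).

μ₀ = 21.7

The posterior mean is a precision-weighted average: μ_n = (τ₀μ₀ + τ_data·x̄)/(τ₀+τ_data), with τ₀=1/σ₀² and τ_data=n/σ².
Here τ₀ = 1/161.0 = 0.006211 and τ_data = 29/122.2 = 0.237316, so τ_n = 0.243527.
Rearranging for μ₀: μ₀ = (μ_n·τ_n − τ_data·x̄)/τ₀ = (11.7602·0.243527 − 0.237316·11.5) / 0.006211 = 0.134792/0.006211 ≈ 21.7.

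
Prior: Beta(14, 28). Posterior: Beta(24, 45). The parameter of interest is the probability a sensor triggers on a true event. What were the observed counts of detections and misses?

10 detections and 17 misses

Beta is conjugate to the binomial likelihood: posterior = Beta(α+s, β+f).
Match parameters: s=24−14=10, f=45−28=17.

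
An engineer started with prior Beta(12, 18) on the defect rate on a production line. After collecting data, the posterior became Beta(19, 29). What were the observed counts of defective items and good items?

Under Beta–binomial conjugacy the posterior parameters are (a+s, b+f).
So s = 19 − 12 = 7 and f = 29 − 18 = 11.

7 defective items and 11 good items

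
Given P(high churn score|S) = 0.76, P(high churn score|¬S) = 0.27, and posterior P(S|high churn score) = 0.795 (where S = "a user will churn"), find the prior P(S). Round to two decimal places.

P(S) = 0.58

In odds form, posterior odds = prior odds × likelihood ratio, so prior odds = posterior odds ÷ LR.
Posterior odds = 0.795/(1−0.795) = 3.8780. LR = 0.76/0.27 = 2.8148.
Prior odds = 3.8780/2.8148 = 1.3777, so P(S) = 1.3777/(1+1.3777) ≈ 0.58.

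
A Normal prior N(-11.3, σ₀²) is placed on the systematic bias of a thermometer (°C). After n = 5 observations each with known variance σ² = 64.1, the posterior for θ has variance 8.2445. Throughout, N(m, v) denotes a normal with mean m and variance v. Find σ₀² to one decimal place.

σ₀² = 23.1

Posterior precision equals prior precision plus data precision: 1/σ_n² = 1/σ₀² + n/σ².
So 1/σ₀² = 1/8.2445 − 5/64.1 = 0.121293 − 0.078003 = 0.043290.
Hence σ₀² = 1/0.043290 ≈ 23.1.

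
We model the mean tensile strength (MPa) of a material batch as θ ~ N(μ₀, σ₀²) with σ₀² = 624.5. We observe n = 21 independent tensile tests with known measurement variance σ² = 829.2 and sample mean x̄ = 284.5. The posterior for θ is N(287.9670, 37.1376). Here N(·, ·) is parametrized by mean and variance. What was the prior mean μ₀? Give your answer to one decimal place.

μ₀ = 342.8

With known observation variance, the Normal–Normal posterior has precision τ_n = τ₀ + n/σ² and mean μ_n = (τ₀μ₀ + (n/σ²)x̄)/τ_n.
Here τ₀ = 1/624.5 = 0.001601 and τ_data = 21/829.2 = 0.025326, so τ_n = 0.026927.
Rearranging for μ₀: μ₀ = (μ_n·τ_n − τ_data·x̄)/τ₀ = (287.9670·0.026927 − 0.025326·284.5) / 0.001601 = 0.548840/0.001601 ≈ 342.8.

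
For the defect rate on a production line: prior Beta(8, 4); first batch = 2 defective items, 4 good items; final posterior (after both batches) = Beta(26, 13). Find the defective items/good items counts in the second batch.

Because Beta–binomial updating is additive in the counts, the combined data contributed (α_post−α_prior, β_post−β_prior) successes and failures.
Total across both batches: 26−8=18 defective items, 13−4=9 good items.
Subtract the first batch: 18−2=16 defective items and 9−4=5 good items.

16 defective items and 5 good items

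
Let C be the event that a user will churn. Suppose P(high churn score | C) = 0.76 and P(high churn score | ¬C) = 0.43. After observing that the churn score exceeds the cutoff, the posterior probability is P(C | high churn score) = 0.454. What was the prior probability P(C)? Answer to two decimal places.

Bayes' rule in odds form gives O(C|E) = O(C)·[P(E|C)/P(E|¬C)], hence O(C) = O(C|E)/LR.
Posterior odds = 0.454/(1−0.454) = 0.8315. LR = 0.76/0.43 = 1.7674.
Prior odds = 0.8315/1.7674 = 0.4705, so P(C) = 0.4705/(1+0.4705) ≈ 0.32.

P(C) = 0.32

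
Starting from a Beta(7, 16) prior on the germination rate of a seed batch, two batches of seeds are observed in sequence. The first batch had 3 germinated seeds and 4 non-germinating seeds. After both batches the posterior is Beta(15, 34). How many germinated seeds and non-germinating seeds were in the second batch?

5 germinated seeds and 14 non-germinating seeds

Sequential conjugate updates are equivalent to a single update on the pooled data, so total successes = posterior α − prior α and total failures = posterior β − prior β.
Total across both batches: 15−7=8 germinated seeds, 34−16=18 non-germinating seeds.
Subtract the first batch: 8−3=5 germinated seeds and 18−4=14 non-germinating seeds.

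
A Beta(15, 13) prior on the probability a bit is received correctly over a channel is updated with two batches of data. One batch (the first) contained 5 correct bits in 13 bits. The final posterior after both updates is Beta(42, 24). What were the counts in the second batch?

22 correct bits and 3 errors

Sequential conjugate updates are equivalent to a single update on the pooled data, so total successes = posterior α − prior α and total failures = posterior β − prior β.
Total across both batches: 42−15=27 correct bits, 24−13=11 errors.
Subtract the first batch: 27−5=22 correct bits and 11−8=3 errors.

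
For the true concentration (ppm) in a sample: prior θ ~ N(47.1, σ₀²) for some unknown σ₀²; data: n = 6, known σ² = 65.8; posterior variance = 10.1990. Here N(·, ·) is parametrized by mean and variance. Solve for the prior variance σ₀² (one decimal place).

Posterior precision equals prior precision plus data precision: 1/σ_n² = 1/σ₀² + n/σ².
So 1/σ₀² = 1/10.1990 − 6/65.8 = 0.098049 − 0.091185 = 0.006864.
Hence σ₀² = 1/0.006864 ≈ 145.7.

σ₀² = 145.7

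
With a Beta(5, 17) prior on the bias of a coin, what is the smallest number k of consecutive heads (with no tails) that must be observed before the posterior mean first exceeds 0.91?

k = 167

After k heads and 0 tails the posterior is Beta(5+k, 17), with mean (5+k)/(5+17+k).
Set (5+k)/(22+k) > 0.91 and solve: k > (0.91·22 − 5)/(1 − 0.91) = 166.889.
The smallest integer exceeding 166.889 is 167, and checking k=167: (172)/(189) = 0.9101 > 0.91.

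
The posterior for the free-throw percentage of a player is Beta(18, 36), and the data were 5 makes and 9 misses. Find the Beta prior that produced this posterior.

Beta(13, 27)

Beta is conjugate to the binomial likelihood: posterior = Beta(α+s, β+f).
Subtract the data counts: 18−5=13, 36−9=27.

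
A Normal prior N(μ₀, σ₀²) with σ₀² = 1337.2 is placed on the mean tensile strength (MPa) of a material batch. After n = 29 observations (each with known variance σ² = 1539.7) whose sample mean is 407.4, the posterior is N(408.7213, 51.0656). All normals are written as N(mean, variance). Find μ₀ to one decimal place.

The posterior mean is a precision-weighted average: μ_n = (τ₀μ₀ + τ_data·x̄)/(τ₀+τ_data), with τ₀=1/σ₀² and τ_data=n/σ².
Here τ₀ = 1/1337.2 = 0.000748 and τ_data = 29/1539.7 = 0.018835, so τ_n = 0.019583.
Rearranging for μ₀: μ₀ = (μ_n·τ_n − τ_data·x̄)/τ₀ = (408.7213·0.019583 − 0.018835·407.4) / 0.000748 = 0.330610/0.000748 ≈ 442.0.

μ₀ = 442.0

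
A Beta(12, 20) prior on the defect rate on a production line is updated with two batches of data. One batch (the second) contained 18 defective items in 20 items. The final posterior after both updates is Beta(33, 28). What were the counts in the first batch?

Sequential conjugate updates are equivalent to a single update on the pooled data, so total successes = posterior α − prior α and total failures = posterior β − prior β.
Total across both batches: 33−12=21 defective items, 28−20=8 good items.
Subtract the second batch: 21−18=3 defective items and 8−2=6 good items.

3 defective items and 6 good items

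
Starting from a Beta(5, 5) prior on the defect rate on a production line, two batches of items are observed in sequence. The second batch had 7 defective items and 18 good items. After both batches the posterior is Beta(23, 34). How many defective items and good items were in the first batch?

Because Beta–binomial updating is additive in the counts, the combined data contributed (α_post−α_prior, β_post−β_prior) successes and failures.
Total across both batches: 23−5=18 defective items, 34−5=29 good items.
Subtract the second batch: 18−7=11 defective items and 29−18=11 good items.

11 defective items and 11 good items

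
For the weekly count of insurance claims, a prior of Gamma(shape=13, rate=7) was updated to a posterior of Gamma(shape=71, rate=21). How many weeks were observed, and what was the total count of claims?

Gamma–Poisson conjugacy: posterior shape = α + Σxᵢ, posterior rate = β + n.
Matching: Σxᵢ = 71 − 13 = 58 and n = 21 − 7 = 14.

n = 14 weeks with total 58 claims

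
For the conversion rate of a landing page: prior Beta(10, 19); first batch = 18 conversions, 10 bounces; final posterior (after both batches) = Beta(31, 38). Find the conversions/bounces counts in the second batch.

3 conversions and 9 bounces

Because Beta–binomial updating is additive in the counts, the combined data contributed (α_post−α_prior, β_post−β_prior) successes and failures.
Total across both batches: 31−10=21 conversions, 38−19=19 bounces.
Subtract the first batch: 21−18=3 conversions and 19−10=9 bounces.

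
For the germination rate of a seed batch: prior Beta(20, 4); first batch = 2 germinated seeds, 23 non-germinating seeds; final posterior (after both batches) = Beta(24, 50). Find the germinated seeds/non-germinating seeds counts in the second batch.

Because Beta–binomial updating is additive in the counts, the combined data contributed (α_post−α_prior, β_post−β_prior) successes and failures.
Total across both batches: 24−20=4 germinated seeds, 50−4=46 non-germinating seeds.
Subtract the first batch: 4−2=2 germinated seeds and 46−23=23 non-germinating seeds.

2 germinated seeds and 23 non-germinating seeds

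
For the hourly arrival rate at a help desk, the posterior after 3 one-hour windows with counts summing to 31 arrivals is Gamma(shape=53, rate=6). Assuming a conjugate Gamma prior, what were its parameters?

Gamma–Poisson conjugacy: posterior shape = α + Σxᵢ, posterior rate = β + n.
So α = 53 − 31 = 22 and β = 6 − 3 = 3.

Gamma(shape=22, rate=3)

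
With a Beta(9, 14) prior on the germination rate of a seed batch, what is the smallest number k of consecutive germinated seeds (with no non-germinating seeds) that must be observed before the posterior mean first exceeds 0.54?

k = 8

After k germinated seeds and 0 non-germinating seeds the posterior is Beta(9+k, 14), with mean (9+k)/(9+14+k).
Set (9+k)/(23+k) > 0.54 and solve: k > (0.54·23 − 9)/(1 − 0.54) = 7.435.
The smallest integer exceeding 7.435 is 8, and checking k=8: (17)/(31) = 0.5484 > 0.54.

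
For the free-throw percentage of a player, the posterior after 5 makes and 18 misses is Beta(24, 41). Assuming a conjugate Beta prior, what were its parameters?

Beta(19, 23)

A Beta(a, b) prior with s successes and f failures in binomial data gives a Beta(a+s, b+f) posterior.
Subtract the data counts: 24−5=19, 41−18=23.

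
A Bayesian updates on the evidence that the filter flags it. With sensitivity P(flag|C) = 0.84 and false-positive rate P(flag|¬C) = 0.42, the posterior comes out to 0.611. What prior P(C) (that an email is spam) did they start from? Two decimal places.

In odds form, posterior odds = prior odds × likelihood ratio, so prior odds = posterior odds ÷ LR.
Posterior odds = 0.611/(1−0.611) = 1.5707. LR = 0.84/0.42 = 2.0000.
Prior odds = 1.5707/2.0000 = 0.7853, so P(C) = 0.7853/(1+0.7853) ≈ 0.44.

P(C) = 0.44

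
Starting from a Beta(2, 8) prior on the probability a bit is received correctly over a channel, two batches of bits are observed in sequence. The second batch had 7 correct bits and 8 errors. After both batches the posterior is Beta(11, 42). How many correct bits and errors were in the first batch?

Because Beta–binomial updating is additive in the counts, the combined data contributed (α_post−α_prior, β_post−β_prior) successes and failures.
Total across both batches: 11−2=9 correct bits, 42−8=34 errors.
Subtract the second batch: 9−7=2 correct bits and 34−8=26 errors.

2 correct bits and 26 errors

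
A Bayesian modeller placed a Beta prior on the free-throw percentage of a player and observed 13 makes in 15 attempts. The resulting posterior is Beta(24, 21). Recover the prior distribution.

A Beta(a, b) prior with s successes and f failures in binomial data gives a Beta(a+s, b+f) posterior.
Subtract the data counts: 24−13=11, 21−2=19.

Beta(11, 19)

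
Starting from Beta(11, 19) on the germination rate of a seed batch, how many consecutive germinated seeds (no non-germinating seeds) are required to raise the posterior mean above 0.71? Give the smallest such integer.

After k germinated seeds and 0 non-germinating seeds the posterior is Beta(11+k, 19), with mean (11+k)/(11+19+k).
Set (11+k)/(30+k) > 0.71 and solve: k > (0.71·30 − 11)/(1 − 0.71) = 35.517.
The smallest integer exceeding 35.517 is 36, and checking k=36: (47)/(66) = 0.7121 > 0.71.

k = 36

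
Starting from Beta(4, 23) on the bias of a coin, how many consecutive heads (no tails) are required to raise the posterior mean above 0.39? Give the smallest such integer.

k = 11

After k heads and 0 tails the posterior is Beta(4+k, 23), with mean (4+k)/(4+23+k).
Set (4+k)/(27+k) > 0.39 and solve: k > (0.39·27 − 4)/(1 − 0.39) = 10.705.
The smallest integer exceeding 10.705 is 11, and checking k=11: (15)/(38) = 0.3947 > 0.39.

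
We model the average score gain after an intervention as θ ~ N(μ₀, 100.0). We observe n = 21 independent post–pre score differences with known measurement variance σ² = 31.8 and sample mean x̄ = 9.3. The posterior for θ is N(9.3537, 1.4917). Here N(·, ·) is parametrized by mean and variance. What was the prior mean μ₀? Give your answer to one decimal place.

The posterior mean is a precision-weighted average: μ_n = (τ₀μ₀ + τ_data·x̄)/(τ₀+τ_data), with τ₀=1/σ₀² and τ_data=n/σ².
Here τ₀ = 1/100.0 = 0.010000 and τ_data = 21/31.8 = 0.660377, so τ_n = 0.670377.
Rearranging for μ₀: μ₀ = (μ_n·τ_n − τ_data·x̄)/τ₀ = (9.3537·0.670377 − 0.660377·9.3) / 0.010000 = 0.128999/0.010000 ≈ 12.9.

μ₀ = 12.9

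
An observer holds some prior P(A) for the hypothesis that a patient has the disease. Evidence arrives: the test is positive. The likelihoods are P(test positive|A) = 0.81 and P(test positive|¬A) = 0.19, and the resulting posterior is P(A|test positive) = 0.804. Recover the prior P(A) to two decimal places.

P(A) = 0.49

In odds form, posterior odds = prior odds × likelihood ratio, so prior odds = posterior odds ÷ LR.
Posterior odds = 0.804/(1−0.804) = 4.1020. LR = 0.81/0.19 = 4.2632.
Prior odds = 4.1020/4.2632 = 0.9622, so P(A) = 0.9622/(1+0.9622) ≈ 0.49.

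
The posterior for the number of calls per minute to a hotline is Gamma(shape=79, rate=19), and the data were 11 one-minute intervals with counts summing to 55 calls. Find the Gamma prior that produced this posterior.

Gamma(shape=24, rate=8)

A Gamma(α, β) prior (rate parametrization) on a Poisson rate with n observations summing to S gives posterior Gamma(α+S, β+n).
So α = 79 − 55 = 24 and β = 19 − 11 = 8.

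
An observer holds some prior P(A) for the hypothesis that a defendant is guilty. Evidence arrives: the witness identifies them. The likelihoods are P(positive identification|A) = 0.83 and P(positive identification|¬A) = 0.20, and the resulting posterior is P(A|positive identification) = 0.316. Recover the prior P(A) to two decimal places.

P(A) = 0.10

Bayes' rule in odds form gives O(A|E) = O(A)·[P(E|A)/P(E|¬A)], hence O(A) = O(A|E)/LR.
Posterior odds = 0.316/(1−0.316) = 0.4620. LR = 0.83/0.20 = 4.1500.
Prior odds = 0.4620/4.1500 = 0.1113, so P(A) = 0.1113/(1+0.1113) ≈ 0.10.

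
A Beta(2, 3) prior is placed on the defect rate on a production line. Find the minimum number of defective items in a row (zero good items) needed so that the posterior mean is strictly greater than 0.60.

k = 3

After k defective items and 0 good items the posterior is Beta(2+k, 3), with mean (2+k)/(2+3+k).
Set (2+k)/(5+k) > 0.60 and solve: k > (0.60·5 − 2)/(1 − 0.60) = 2.500.
The smallest integer exceeding 2.500 is 3, and checking k=3: (5)/(8) = 0.6250 > 0.60.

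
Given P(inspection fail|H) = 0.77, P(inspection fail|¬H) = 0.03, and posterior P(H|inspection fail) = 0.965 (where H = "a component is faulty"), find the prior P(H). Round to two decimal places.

Bayes' rule in odds form gives O(H|E) = O(H)·[P(E|H)/P(E|¬H)], hence O(H) = O(H|E)/LR.
Posterior odds = 0.965/(1−0.965) = 27.5714. LR = 0.77/0.03 = 25.6667.
Prior odds = 27.5714/25.6667 = 1.0742, so P(H) = 1.0742/(1+1.0742) ≈ 0.52.

P(H) = 0.52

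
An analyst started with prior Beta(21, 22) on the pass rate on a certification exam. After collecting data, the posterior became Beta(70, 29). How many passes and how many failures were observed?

Under Beta–binomial conjugacy the posterior parameters are (a+s, b+f).
So s = 70 − 21 = 49 and f = 29 − 22 = 7.

49 passes and 7 failures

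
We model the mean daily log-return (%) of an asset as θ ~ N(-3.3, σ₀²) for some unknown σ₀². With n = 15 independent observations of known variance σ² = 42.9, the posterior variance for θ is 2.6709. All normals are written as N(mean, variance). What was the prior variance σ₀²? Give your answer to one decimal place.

σ₀² = 40.4

For the Normal–Normal model with known σ², precisions add: τ_n = τ₀ + n/σ².
So 1/σ₀² = 1/2.6709 − 15/42.9 = 0.374406 − 0.349650 = 0.024756.
Hence σ₀² = 1/0.024756 ≈ 40.4.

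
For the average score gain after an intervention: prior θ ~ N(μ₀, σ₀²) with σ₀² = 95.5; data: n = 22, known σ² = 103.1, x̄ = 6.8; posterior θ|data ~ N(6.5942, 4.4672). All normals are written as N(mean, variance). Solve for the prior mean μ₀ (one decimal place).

With known observation variance, the Normal–Normal posterior has precision τ_n = τ₀ + n/σ² and mean μ_n = (τ₀μ₀ + (n/σ²)x̄)/τ_n.
Here τ₀ = 1/95.5 = 0.010471 and τ_data = 22/103.1 = 0.213385, so τ_n = 0.223856.
Rearranging for μ₀: μ₀ = (μ_n·τ_n − τ_data·x̄)/τ₀ = (6.5942·0.223856 − 0.213385·6.8) / 0.010471 = 0.025133/0.010471 ≈ 2.4.

μ₀ = 2.4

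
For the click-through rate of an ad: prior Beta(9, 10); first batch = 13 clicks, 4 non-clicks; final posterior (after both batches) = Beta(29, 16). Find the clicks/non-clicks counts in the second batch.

7 clicks and 2 non-clicks

Sequential conjugate updates are equivalent to a single update on the pooled data, so total successes = posterior α − prior α and total failures = posterior β − prior β.
Total across both batches: 29−9=20 clicks, 16−10=6 non-clicks.
Subtract the first batch: 20−13=7 clicks and 6−4=2 non-clicks.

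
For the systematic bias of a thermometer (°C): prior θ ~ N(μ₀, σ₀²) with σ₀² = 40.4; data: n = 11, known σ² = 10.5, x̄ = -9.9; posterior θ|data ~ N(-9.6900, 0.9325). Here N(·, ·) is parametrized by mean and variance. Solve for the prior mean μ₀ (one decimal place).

The posterior mean is a precision-weighted average: μ_n = (τ₀μ₀ + τ_data·x̄)/(τ₀+τ_data), with τ₀=1/σ₀² and τ_data=n/σ².
Here τ₀ = 1/40.4 = 0.024752 and τ_data = 11/10.5 = 1.047619, so τ_n = 1.072371.
Rearranging for μ₀: μ₀ = (μ_n·τ_n − τ_data·x̄)/τ₀ = (-9.6900·1.072371 − 1.047619·-9.9) / 0.024752 = -0.019847/0.024752 ≈ -0.8.

μ₀ = -0.8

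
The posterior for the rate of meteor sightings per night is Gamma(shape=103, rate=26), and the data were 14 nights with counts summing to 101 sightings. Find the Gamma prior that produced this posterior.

Gamma–Poisson conjugacy: posterior shape = α + Σxᵢ, posterior rate = β + n.
So α = 103 − 101 = 2 and β = 26 − 14 = 12.

Gamma(shape=2, rate=12)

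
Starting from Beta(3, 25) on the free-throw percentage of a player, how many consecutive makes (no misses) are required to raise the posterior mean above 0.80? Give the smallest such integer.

k = 98

After k makes and 0 misses the posterior is Beta(3+k, 25), with mean (3+k)/(3+25+k).
Set (3+k)/(28+k) > 0.80 and solve: k > (0.80·28 − 3)/(1 − 0.80) = 97.000.
The smallest integer exceeding 97.000 is 98, and checking k=98: (101)/(126) = 0.8016 > 0.80.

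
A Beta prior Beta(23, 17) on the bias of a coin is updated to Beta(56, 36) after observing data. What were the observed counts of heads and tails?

Under Beta–binomial conjugacy the posterior parameters are (a+s, b+f).
So s = 56 − 23 = 33 and f = 36 − 17 = 19.

33 heads and 19 tails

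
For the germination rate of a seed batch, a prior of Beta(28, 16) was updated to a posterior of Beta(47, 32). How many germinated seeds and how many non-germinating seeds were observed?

19 germinated seeds and 16 non-germinating seeds

Under Beta–binomial conjugacy the posterior parameters are (a+s, b+f).
Match parameters: s=47−28=19, f=32−16=16.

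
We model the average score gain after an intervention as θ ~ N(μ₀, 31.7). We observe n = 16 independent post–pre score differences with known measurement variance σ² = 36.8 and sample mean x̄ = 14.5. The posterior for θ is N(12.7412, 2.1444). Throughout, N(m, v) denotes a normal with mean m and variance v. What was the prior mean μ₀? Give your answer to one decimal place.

The posterior mean is a precision-weighted average: μ_n = (τ₀μ₀ + τ_data·x̄)/(τ₀+τ_data), with τ₀=1/σ₀² and τ_data=n/σ².
Here τ₀ = 1/31.7 = 0.031546 and τ_data = 16/36.8 = 0.434783, so τ_n = 0.466329.
Rearranging for μ₀: μ₀ = (μ_n·τ_n − τ_data·x̄)/τ₀ = (12.7412·0.466329 − 0.434783·14.5) / 0.031546 = -0.362762/0.031546 ≈ -11.5.

μ₀ = -11.5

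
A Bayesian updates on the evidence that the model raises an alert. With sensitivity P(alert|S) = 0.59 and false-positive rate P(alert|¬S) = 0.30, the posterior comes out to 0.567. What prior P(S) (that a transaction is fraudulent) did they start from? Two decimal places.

P(S) = 0.40

In odds form, posterior odds = prior odds × likelihood ratio, so prior odds = posterior odds ÷ LR.
Posterior odds = 0.567/(1−0.567) = 1.3095. LR = 0.59/0.30 = 1.9667.
Prior odds = 1.3095/1.9667 = 0.6658, so P(S) = 0.6658/(1+0.6658) ≈ 0.40.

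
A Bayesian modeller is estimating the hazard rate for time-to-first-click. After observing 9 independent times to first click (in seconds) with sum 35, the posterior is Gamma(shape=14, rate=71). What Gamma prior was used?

For an exponential likelihood with a Gamma(α, β) prior on the rate, n observations with total T give posterior Gamma(α+n, β+T).
So α = 14 − 9 = 5 and β = 71 − 35 = 36.

Gamma(shape=5, rate=36)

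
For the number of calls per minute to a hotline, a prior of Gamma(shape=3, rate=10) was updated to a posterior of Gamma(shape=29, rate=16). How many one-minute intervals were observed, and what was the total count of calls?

n = 6 one-minute intervals with total 26 calls

Gamma–Poisson conjugacy: posterior shape = α + Σxᵢ, posterior rate = β + n.
Matching: Σxᵢ = 29 − 3 = 26 and n = 16 − 10 = 6.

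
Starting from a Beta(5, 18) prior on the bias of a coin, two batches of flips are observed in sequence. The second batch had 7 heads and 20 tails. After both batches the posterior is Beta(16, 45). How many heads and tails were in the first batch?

Sequential conjugate updates are equivalent to a single update on the pooled data, so total successes = posterior α − prior α and total failures = posterior β − prior β.
Total across both batches: 16−5=11 heads, 45−18=27 tails.
Subtract the second batch: 11−7=4 heads and 27−20=7 tails.

4 heads and 7 tails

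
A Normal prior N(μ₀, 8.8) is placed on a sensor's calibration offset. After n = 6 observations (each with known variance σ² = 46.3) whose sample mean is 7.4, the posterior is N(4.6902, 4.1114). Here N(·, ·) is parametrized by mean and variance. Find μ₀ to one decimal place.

With known observation variance, the Normal–Normal posterior has precision τ_n = τ₀ + n/σ² and mean μ_n = (τ₀μ₀ + (n/σ²)x̄)/τ_n.
Here τ₀ = 1/8.8 = 0.113636 and τ_data = 6/46.3 = 0.129590, so τ_n = 0.243226.
Rearranging for μ₀: μ₀ = (μ_n·τ_n − τ_data·x̄)/τ₀ = (4.6902·0.243226 − 0.129590·7.4) / 0.113636 = 0.181813/0.113636 ≈ 1.6.

μ₀ = 1.6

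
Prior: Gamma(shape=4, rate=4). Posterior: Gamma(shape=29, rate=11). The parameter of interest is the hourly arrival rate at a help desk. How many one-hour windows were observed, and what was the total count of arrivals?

A Gamma(α, β) prior (rate parametrization) on a Poisson rate with n observations summing to S gives posterior Gamma(α+S, β+n).
Matching: Σxᵢ = 29 − 4 = 25 and n = 11 − 4 = 7.

n = 7 one-hour windows with total 25 arrivals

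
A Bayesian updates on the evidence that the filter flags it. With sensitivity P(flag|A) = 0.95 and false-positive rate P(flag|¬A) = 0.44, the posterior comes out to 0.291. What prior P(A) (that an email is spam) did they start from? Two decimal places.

P(A) = 0.16

In odds form, posterior odds = prior odds × likelihood ratio, so prior odds = posterior odds ÷ LR.
Posterior odds = 0.291/(1−0.291) = 0.4104. LR = 0.95/0.44 = 2.1591.
Prior odds = 0.4104/2.1591 = 0.1901, so P(A) = 0.1901/(1+0.1901) ≈ 0.16.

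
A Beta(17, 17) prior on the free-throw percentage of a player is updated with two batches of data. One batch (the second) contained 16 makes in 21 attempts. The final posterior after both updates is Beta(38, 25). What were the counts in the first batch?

5 makes and 3 misses

Sequential conjugate updates are equivalent to a single update on the pooled data, so total successes = posterior α − prior α and total failures = posterior β − prior β.
Total across both batches: 38−17=21 makes, 25−17=8 misses.
Subtract the second batch: 21−16=5 makes and 8−5=3 misses.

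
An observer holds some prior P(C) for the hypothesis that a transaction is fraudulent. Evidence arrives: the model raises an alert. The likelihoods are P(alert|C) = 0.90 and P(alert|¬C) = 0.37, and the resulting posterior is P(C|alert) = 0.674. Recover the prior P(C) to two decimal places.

P(C) = 0.46

In odds form, posterior odds = prior odds × likelihood ratio, so prior odds = posterior odds ÷ LR.
Posterior odds = 0.674/(1−0.674) = 2.0675. LR = 0.90/0.37 = 2.4324.
Prior odds = 2.0675/2.4324 = 0.8500, so P(C) = 0.8500/(1+0.8500) ≈ 0.46.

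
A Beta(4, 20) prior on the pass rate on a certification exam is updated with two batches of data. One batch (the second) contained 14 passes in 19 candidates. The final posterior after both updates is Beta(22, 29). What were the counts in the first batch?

Because Beta–binomial updating is additive in the counts, the combined data contributed (α_post−α_prior, β_post−β_prior) successes and failures.
Total across both batches: 22−4=18 passes, 29−20=9 failures.
Subtract the second batch: 18−14=4 passes and 9−5=4 failures.

4 passes and 4 failures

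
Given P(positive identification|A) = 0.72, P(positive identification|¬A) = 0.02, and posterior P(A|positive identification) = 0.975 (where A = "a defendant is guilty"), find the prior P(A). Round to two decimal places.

P(A) = 0.52

In odds form, posterior odds = prior odds × likelihood ratio, so prior odds = posterior odds ÷ LR.
Posterior odds = 0.975/(1−0.975) = 39.0000. LR = 0.72/0.02 = 36.0000.
Prior odds = 39.0000/36.0000 = 1.0833, so P(A) = 1.0833/(1+1.0833) ≈ 0.52.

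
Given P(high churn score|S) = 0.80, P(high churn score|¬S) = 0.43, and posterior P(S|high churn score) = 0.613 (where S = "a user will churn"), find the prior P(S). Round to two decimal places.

P(S) = 0.46

Bayes' rule in odds form gives O(S|E) = O(S)·[P(E|S)/P(E|¬S)], hence O(S) = O(S|E)/LR.
Posterior odds = 0.613/(1−0.613) = 1.5840. LR = 0.80/0.43 = 1.8605.
Prior odds = 1.5840/1.8605 = 0.8514, so P(S) = 0.8514/(1+0.8514) ≈ 0.46.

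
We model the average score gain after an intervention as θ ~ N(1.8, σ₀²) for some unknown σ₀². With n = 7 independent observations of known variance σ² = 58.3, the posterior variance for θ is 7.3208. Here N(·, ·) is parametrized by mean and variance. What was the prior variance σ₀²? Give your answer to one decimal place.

For the Normal–Normal model with known σ², precisions add: τ_n = τ₀ + n/σ².
So 1/σ₀² = 1/7.3208 − 7/58.3 = 0.136597 − 0.120069 = 0.016528.
Hence σ₀² = 1/0.016528 ≈ 60.5.

σ₀² = 60.5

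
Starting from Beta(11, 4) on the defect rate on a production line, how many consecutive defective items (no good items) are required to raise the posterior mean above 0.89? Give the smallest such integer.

After k defective items and 0 good items the posterior is Beta(11+k, 4), with mean (11+k)/(11+4+k).
Set (11+k)/(15+k) > 0.89 and solve: k > (0.89·15 − 11)/(1 − 0.89) = 21.364.
The smallest integer exceeding 21.364 is 22, and checking k=22: (33)/(37) = 0.8919 > 0.89.

k = 22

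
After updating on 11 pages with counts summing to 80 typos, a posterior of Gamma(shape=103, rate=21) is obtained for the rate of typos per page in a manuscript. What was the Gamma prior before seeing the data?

Gamma(shape=23, rate=10)

A Gamma(α, β) prior (rate parametrization) on a Poisson rate with n observations summing to S gives posterior Gamma(α+S, β+n).
So α = 103 − 80 = 23 and β = 21 − 11 = 10.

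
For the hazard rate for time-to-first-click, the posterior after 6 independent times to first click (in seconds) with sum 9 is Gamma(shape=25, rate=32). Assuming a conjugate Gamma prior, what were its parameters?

Gamma(shape=19, rate=23)

For an exponential likelihood with a Gamma(α, β) prior on the rate, n observations with total T give posterior Gamma(α+n, β+T).
So α = 25 − 6 = 19 and β = 32 − 9 = 23.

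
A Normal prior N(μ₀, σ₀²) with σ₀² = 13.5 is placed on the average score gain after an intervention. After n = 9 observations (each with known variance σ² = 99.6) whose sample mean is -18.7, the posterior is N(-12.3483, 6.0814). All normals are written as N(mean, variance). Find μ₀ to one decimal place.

μ₀ = -4.6

The posterior mean is a precision-weighted average: μ_n = (τ₀μ₀ + τ_data·x̄)/(τ₀+τ_data), with τ₀=1/σ₀² and τ_data=n/σ².
Here τ₀ = 1/13.5 = 0.074074 and τ_data = 9/99.6 = 0.090361, so τ_n = 0.164435.
Rearranging for μ₀: μ₀ = (μ_n·τ_n − τ_data·x̄)/τ₀ = (-12.3483·0.164435 − 0.090361·-18.7) / 0.074074 = -0.340742/0.074074 ≈ -4.6.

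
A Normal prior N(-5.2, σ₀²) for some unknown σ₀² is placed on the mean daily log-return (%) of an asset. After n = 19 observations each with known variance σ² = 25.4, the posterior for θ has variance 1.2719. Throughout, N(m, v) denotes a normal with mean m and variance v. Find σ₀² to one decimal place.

Posterior precision equals prior precision plus data precision: 1/σ_n² = 1/σ₀² + n/σ².
So 1/σ₀² = 1/1.2719 − 19/25.4 = 0.786225 − 0.748031 = 0.038194.
Hence σ₀² = 1/0.038194 ≈ 26.2.

σ₀² = 26.2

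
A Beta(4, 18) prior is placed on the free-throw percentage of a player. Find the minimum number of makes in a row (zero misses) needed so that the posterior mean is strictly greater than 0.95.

After k makes and 0 misses the posterior is Beta(4+k, 18), with mean (4+k)/(4+18+k).
Set (4+k)/(22+k) > 0.95 and solve: k > (0.95·22 − 4)/(1 − 0.95) = 338.000.
The smallest integer exceeding 338.000 is 339, and checking k=339: (343)/(361) = 0.9501 > 0.95.

k = 339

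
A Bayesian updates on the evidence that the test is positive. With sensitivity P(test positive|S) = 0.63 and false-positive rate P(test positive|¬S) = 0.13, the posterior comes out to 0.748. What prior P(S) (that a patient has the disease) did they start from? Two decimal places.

P(S) = 0.38

In odds form, posterior odds = prior odds × likelihood ratio, so prior odds = posterior odds ÷ LR.
Posterior odds = 0.748/(1−0.748) = 2.9683. LR = 0.63/0.13 = 4.8462.
Prior odds = 2.9683/4.8462 = 0.6125, so P(S) = 0.6125/(1+0.6125) ≈ 0.38.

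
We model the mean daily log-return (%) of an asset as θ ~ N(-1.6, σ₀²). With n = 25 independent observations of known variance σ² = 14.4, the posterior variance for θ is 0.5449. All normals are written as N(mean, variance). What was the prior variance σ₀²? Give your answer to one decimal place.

σ₀² = 10.1

Posterior precision equals prior precision plus data precision: 1/σ_n² = 1/σ₀² + n/σ².
So 1/σ₀² = 1/0.5449 − 25/14.4 = 1.835199 − 1.736111 = 0.099088.
Hence σ₀² = 1/0.099088 ≈ 10.1.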